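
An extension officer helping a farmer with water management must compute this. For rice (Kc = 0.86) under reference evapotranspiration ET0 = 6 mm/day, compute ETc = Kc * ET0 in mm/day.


ETc = Kc * ET0
    = 0.86 * 6
    = 5.16 mm/day


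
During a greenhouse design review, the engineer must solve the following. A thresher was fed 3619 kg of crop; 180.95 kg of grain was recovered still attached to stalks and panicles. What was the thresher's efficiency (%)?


eta = (total - unthreshed) / total * 100
    = (3619 - 180.95) / 3619 * 100
    = 3438.05 / 3619 * 100
    = 95%


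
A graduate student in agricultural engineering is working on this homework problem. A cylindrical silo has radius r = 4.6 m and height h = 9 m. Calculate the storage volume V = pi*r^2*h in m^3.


V = pi * r^2 * h
  = pi * 4.6^2 * 9
  = pi * 21.16 * 9
  = 598.28 m^3


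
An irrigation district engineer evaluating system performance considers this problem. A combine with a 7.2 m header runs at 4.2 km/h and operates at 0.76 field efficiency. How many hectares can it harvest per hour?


C = w * v * eta_f / 10
  = 7.2 * 4.2 * 0.76 / 10
  = 22.98 / 10
  = 2.30 ha/h


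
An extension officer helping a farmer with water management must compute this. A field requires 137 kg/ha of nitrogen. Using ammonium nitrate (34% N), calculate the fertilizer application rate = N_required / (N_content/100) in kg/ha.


Rate = N_required / (N_content / 100)
     = 137 / (34 / 100)
     = 137 / 0.34
     = 402.94 kg/ha


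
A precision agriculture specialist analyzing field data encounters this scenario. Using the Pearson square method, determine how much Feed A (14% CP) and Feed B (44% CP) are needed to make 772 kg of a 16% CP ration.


parts_A = CP_b - target = 44 - 16 = 28
parts_B = target - CP_a = 16 - 14 = 2
total_parts = 28 + 2 = 30
Feed A = 772 * 28 / 30 = 720.53 kg
Feed B = 772 * 2 / 30 = 51.47 kg

720.53 kg


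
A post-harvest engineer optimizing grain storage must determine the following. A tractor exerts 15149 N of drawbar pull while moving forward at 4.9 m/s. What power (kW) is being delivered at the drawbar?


P = F * v / 1000
  = 15149 * 4.9 / 1000
  = 74230.10 / 1000
  = 74.23 kW


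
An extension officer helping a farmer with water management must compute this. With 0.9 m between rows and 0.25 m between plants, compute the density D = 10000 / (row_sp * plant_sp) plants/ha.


D = 10000 / (row_sp * plant_sp)
  = 10000 / (0.9 * 0.25)
  = 10000 / 0.2250
  = 44444.44 plants/ha


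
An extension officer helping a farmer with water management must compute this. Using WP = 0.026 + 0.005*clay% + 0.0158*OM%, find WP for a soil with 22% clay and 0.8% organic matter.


WP = 0.026 + 0.005*22 + 0.0158*0.8
   = 0.026 + 0.1100 + 0.0126
   = 0.1486


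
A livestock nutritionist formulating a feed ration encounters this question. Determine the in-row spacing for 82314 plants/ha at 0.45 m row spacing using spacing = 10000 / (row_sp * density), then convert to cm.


spacing = 10000 / (row_sp * density)
        = 10000 / (0.45 * 82314)
        = 10000 / 37041.30
        = 0.26997 m = 27.00 cm


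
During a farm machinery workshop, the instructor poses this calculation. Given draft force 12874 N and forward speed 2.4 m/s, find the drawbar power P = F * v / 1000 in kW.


P = F * v / 1000
  = 12874 * 2.4 / 1000
  = 30897.60 / 1000
  = 30.90 kW


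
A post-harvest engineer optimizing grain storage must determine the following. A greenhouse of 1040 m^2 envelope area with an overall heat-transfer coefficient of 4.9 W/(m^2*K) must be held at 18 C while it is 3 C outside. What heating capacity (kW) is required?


dT = 18 - (3) = 15 K
Q = U * A * dT
  = 4.9 * 1040 * 15
  = 76440 W = 76.44 kW


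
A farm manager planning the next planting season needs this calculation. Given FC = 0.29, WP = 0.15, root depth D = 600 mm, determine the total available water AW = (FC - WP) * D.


AW = (FC - WP) * D
   = (0.29 - 0.15) * 600
   = 0.14 * 600
   = 84 mm


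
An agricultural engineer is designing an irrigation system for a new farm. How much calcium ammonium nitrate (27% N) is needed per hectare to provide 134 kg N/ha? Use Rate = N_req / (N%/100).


Rate = N_required / (N_content / 100)
     = 134 / (27 / 100)
     = 134 / 0.27
     = 496.30 kg/ha


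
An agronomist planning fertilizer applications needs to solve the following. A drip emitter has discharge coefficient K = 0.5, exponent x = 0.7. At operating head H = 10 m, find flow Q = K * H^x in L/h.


Q = K * H^x
  = 0.5 * 10^0.7
  = 0.5 * 5.0119
  = 2.51 L/h


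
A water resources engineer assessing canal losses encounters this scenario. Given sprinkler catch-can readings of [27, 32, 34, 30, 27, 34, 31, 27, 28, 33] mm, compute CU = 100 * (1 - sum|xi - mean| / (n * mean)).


xbar = 303 / 10 = 30.300
sum|xi - xbar| = 25
CU = 100 * (1 - 25 / (10 * 30.300))
   = 100 * (1 - 0.0825)
   = 91.75%


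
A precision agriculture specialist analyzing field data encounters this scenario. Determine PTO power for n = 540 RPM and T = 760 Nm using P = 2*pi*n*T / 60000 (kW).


P = 2*pi*n*T / 60000
  = 2*pi * 540 * 760 / 60000
  = 2578619.25 / 60000
  = 42.98 kW


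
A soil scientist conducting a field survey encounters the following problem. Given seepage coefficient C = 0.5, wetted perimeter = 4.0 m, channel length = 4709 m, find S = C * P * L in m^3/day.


S = C * P * L
  = 0.5 * 4.0 * 4709
  = 9418 m^3/day


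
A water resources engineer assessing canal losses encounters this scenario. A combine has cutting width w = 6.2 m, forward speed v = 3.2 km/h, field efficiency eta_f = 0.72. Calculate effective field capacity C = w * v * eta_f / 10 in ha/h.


C = w * v * eta_f / 10
  = 6.2 * 3.2 * 0.72 / 10
  = 14.28 / 10
  = 1.43 ha/h


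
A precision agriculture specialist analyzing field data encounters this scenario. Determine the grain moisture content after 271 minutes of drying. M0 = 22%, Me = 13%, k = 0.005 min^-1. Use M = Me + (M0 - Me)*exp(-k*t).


M = Me + (M0 - Me) * e^(-k*t)
  = 13 + (22 - 13) * e^(-0.005*271)
  = 13 + 9 * e^(-1.355)
  = 13 + 9 * 0.25795
  = 13 + 2.3215
  = 15.32%


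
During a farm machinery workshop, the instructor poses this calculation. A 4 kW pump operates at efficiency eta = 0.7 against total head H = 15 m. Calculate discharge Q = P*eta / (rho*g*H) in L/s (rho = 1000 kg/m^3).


Q = (P * 1000 * eta) / (rho * g * H)
  = (4 * 1000 * 0.7) / (1000 * 9.81 * 15)
  = 2800 / 147150
  = 0.01903 m^3/s = 19.03 L/s


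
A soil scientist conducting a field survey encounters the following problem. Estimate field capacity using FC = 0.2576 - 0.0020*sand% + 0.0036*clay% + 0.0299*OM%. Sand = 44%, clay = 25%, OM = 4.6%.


FC = 0.2576 - 0.0020*44 + 0.0036*25 + 0.0299*4.6
   = 0.2576 - 0.0880 + 0.0900 + 0.1375
   = 0.3971


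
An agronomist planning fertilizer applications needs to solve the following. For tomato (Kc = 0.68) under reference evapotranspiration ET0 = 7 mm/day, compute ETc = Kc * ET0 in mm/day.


ETc = Kc * ET0
    = 0.68 * 7
    = 4.76 mm/day


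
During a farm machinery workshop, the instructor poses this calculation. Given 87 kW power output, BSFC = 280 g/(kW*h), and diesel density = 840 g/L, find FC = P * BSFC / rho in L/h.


FC = P * BSFC / rho_fuel
   = 87 * 280 / 840
   = 24360 / 840
   = 29 L/h


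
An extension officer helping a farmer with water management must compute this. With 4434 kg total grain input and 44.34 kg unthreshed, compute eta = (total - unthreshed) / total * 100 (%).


eta = (total - unthreshed) / total * 100
    = (4434 - 44.34) / 4434 * 100
    = 4389.66 / 4434 * 100
    = 99%


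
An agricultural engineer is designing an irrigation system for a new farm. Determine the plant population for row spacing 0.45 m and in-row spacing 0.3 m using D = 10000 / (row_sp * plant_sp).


D = 10000 / (row_sp * plant_sp)
  = 10000 / (0.45 * 0.3)
  = 10000 / 0.1350
  = 74074.07 plants/ha


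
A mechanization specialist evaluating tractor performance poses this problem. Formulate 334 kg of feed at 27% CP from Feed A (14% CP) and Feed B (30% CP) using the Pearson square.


parts_A = CP_b - target = 30 - 27 = 3
parts_B = target - CP_a = 27 - 14 = 13
total_parts = 3 + 13 = 16
Feed A = 334 * 3 / 16 = 62.63 kg
Feed B = 334 * 13 / 16 = 271.38 kg

62.63 kg


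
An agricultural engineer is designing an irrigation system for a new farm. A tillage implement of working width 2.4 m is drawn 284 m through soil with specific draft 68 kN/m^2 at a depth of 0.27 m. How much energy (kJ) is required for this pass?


E = k * d * w * L
  = 68 * 0.27 * 2.4 * 284
  = 12514.18 kJ


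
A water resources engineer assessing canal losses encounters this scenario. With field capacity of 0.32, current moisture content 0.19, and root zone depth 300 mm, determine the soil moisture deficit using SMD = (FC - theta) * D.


SMD = (FC - theta) * D
    = (0.32 - 0.19) * 300
    = 0.130 * 300
    = 39 mm


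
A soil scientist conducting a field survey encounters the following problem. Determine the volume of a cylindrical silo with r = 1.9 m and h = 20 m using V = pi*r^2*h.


V = pi * r^2 * h
  = pi * 1.9^2 * 20
  = pi * 3.61 * 20
  = 226.82 m^3


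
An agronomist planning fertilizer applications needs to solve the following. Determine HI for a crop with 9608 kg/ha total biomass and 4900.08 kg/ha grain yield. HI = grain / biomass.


HI = grain_yield / biomass
   = 4900.08 / 9608
   = 0.51


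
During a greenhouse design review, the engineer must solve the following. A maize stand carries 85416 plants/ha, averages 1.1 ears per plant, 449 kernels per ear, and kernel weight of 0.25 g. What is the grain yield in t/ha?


Y = density * ears * kernels * kw
  = 85416 * 1.1 * 449 * 0.25 g/ha
  = 10546740.60 g/ha
  = 10546.74 kg/ha = 10.55 t/ha


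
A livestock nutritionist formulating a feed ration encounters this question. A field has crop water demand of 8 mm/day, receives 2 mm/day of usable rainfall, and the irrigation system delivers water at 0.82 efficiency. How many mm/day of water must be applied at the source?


IWR = (ETc - Pe) / Ea
    = (8 - 2) / 0.82
    = 6 / 0.82
    = 7.32 mm/day


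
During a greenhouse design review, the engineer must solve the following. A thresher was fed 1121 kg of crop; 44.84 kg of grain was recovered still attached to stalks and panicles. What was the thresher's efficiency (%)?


eta = (total - unthreshed) / total * 100
    = (1121 - 44.84) / 1121 * 100
    = 1076.16 / 1121 * 100
    = 96%


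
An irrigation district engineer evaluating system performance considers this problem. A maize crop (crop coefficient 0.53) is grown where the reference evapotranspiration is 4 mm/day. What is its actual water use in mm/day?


ETc = Kc * ET0
    = 0.53 * 4
    = 2.12 mm/day


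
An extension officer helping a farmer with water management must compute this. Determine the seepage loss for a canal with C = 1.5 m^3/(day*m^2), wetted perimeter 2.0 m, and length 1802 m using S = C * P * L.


S = C * P * L
  = 1.5 * 2.0 * 1802
  = 5406 m^3/day


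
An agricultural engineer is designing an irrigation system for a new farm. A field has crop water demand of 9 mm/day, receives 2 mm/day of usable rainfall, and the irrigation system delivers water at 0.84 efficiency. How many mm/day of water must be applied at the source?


IWR = (ETc - Pe) / Ea
    = (9 - 2) / 0.84
    = 7 / 0.84
    = 8.33 mm/day


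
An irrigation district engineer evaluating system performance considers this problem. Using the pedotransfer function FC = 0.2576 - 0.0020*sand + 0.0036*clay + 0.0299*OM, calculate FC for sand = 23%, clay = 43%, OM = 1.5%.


FC = 0.2576 - 0.0020*23 + 0.0036*43 + 0.0299*1.5
   = 0.2576 - 0.0460 + 0.1548 + 0.0449
   = 0.4113


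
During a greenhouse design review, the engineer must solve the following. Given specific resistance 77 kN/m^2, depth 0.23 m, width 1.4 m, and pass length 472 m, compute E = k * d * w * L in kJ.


E = k * d * w * L
  = 77 * 0.23 * 1.4 * 472
  = 11702.77 kJ


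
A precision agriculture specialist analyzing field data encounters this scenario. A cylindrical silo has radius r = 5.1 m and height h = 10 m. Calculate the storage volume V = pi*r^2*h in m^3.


V = pi * r^2 * h
  = pi * 5.1^2 * 10
  = pi * 26.01 * 10
  = 817.13 m^3


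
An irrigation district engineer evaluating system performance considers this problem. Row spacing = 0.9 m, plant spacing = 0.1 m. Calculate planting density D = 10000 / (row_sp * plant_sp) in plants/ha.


D = 10000 / (row_sp * plant_sp)
  = 10000 / (0.9 * 0.1)
  = 10000 / 0.0900
  = 111111.11 plants/ha


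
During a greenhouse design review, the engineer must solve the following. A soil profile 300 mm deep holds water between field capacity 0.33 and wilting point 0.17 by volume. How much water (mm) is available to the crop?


AW = (FC - WP) * D
   = (0.33 - 0.17) * 300
   = 0.16 * 300
   = 48 mm


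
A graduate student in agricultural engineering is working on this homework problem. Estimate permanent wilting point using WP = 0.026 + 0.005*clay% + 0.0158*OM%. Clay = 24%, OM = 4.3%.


WP = 0.026 + 0.005*24 + 0.0158*4.3
   = 0.026 + 0.1200 + 0.0679
   = 0.2139


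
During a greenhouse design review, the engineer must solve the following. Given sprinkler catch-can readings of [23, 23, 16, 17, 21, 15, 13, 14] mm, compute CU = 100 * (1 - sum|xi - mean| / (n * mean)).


xbar = 142 / 8 = 17.750
sum|xi - xbar| = 27.500
CU = 100 * (1 - 27.500 / (8 * 17.750))
   = 100 * (1 - 0.1937)
   = 80.63%


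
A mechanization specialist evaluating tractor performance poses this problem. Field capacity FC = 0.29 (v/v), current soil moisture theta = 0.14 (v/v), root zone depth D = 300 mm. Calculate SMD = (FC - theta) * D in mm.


SMD = (FC - theta) * D
    = (0.29 - 0.14) * 300
    = 0.150 * 300
    = 45 mm


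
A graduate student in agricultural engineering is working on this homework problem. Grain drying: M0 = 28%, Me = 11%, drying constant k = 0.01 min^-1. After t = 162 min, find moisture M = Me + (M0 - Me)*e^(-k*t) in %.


M = Me + (M0 - Me) * e^(-k*t)
  = 11 + (28 - 11) * e^(-0.01*162)
  = 11 + 17 * e^(-1.620)
  = 11 + 17 * 0.19790
  = 11 + 3.3643
  = 14.36%


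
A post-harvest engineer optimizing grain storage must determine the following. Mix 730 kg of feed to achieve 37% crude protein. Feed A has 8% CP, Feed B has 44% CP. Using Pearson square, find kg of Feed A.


parts_A = CP_b - target = 44 - 37 = 7
parts_B = target - CP_a = 37 - 8 = 29
total_parts = 7 + 29 = 36
Feed A = 730 * 7 / 36 = 141.94 kg
Feed B = 730 * 29 / 36 = 588.06 kg

141.94 kg


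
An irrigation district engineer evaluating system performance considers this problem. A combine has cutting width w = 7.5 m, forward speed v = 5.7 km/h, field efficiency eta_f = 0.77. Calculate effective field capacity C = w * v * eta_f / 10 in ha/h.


C = w * v * eta_f / 10
  = 7.5 * 5.7 * 0.77 / 10
  = 32.92 / 10
  = 3.29 ha/h


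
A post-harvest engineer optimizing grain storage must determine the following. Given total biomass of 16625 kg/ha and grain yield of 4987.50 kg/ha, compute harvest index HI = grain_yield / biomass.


HI = grain_yield / biomass
   = 4987.50 / 16625
   = 0.30


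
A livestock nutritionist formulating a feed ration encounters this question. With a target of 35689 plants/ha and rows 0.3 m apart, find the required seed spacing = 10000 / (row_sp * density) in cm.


spacing = 10000 / (row_sp * density)
        = 10000 / (0.3 * 35689)
        = 10000 / 10706.70
        = 0.93399 m = 93.40 cm


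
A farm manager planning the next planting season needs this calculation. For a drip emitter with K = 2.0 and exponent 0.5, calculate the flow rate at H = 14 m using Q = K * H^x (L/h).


Q = K * H^x
  = 2.0 * 14^0.5
  = 2.0 * 3.7417
  = 7.48 L/h


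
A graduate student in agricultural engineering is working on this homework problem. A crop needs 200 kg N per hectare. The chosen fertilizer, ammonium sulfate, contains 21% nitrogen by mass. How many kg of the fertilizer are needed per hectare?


Rate = N_required / (N_content / 100)
     = 200 / (21 / 100)
     = 200 / 0.21
     = 952.38 kg/ha


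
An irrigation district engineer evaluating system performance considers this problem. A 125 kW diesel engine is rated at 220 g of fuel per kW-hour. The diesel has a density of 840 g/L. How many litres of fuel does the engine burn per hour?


FC = P * BSFC / rho_fuel
   = 125 * 220 / 840
   = 27500 / 840
   = 32.74 L/h


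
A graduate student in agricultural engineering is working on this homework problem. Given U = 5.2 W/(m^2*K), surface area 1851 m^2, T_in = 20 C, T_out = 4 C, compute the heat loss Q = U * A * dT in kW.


dT = 20 - (4) = 16 K
Q = U * A * dT
  = 5.2 * 1851 * 16
  = 154003.20 W = 154.00 kW


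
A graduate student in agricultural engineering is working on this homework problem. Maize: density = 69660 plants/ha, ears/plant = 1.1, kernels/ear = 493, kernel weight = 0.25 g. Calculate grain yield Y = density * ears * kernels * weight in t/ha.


Y = density * ears * kernels * kw
  = 69660 * 1.1 * 493 * 0.25 g/ha
  = 9444154.50 g/ha
  = 9444.15 kg/ha = 9.44 t/ha


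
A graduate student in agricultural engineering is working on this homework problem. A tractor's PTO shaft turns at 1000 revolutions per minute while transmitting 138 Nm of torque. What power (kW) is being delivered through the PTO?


P = 2*pi*n*T / 60000
  = 2*pi * 1000 * 138 / 60000
  = 867079.57 / 60000
  = 14.45 kW


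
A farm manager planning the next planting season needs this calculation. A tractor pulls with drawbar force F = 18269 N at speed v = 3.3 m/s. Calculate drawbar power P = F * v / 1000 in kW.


P = F * v / 1000
  = 18269 * 3.3 / 1000
  = 60287.70 / 1000
  = 60.29 kW


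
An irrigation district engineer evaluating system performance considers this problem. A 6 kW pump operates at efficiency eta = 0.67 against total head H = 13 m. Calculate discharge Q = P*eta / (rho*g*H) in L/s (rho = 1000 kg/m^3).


Q = (P * 1000 * eta) / (rho * g * H)
  = (6 * 1000 * 0.67) / (1000 * 9.81 * 13)
  = 4020 / 127530
  = 0.03152 m^3/s = 31.52 L/s


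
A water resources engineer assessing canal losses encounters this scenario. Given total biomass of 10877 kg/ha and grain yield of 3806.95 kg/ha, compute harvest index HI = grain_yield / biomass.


HI = grain_yield / biomass
   = 3806.95 / 10877
   = 0.35


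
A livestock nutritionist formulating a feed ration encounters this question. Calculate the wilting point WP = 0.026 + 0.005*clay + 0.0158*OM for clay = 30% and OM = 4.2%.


WP = 0.026 + 0.005*30 + 0.0158*4.2
   = 0.026 + 0.1500 + 0.0664
   = 0.2424


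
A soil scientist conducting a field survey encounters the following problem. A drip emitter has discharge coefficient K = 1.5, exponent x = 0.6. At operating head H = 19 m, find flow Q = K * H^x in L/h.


Q = K * H^x
  = 1.5 * 19^0.6
  = 1.5 * 5.8513
  = 8.78 L/h


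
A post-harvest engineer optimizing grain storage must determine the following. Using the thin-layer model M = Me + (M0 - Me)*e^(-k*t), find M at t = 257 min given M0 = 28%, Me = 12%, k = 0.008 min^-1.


M = Me + (M0 - Me) * e^(-k*t)
  = 12 + (28 - 12) * e^(-0.008*257)
  = 12 + 16 * e^(-2.056)
  = 12 + 16 * 0.12796
  = 12 + 2.0474
  = 14.05%


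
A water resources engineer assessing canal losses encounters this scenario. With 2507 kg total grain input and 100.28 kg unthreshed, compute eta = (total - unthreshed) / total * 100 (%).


eta = (total - unthreshed) / total * 100
    = (2507 - 100.28) / 2507 * 100
    = 2406.72 / 2507 * 100
    = 96%


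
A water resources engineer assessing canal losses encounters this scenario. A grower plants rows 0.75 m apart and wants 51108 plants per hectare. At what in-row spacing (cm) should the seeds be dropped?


spacing = 10000 / (row_sp * density)
        = 10000 / (0.75 * 51108)
        = 10000 / 38331
        = 0.26089 m = 26.09 cm


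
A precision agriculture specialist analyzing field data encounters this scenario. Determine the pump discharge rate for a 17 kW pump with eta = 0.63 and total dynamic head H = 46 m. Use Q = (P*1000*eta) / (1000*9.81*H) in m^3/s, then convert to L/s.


Q = (P * 1000 * eta) / (rho * g * H)
  = (17 * 1000 * 0.63) / (1000 * 9.81 * 46)
  = 10710 / 451260
  = 0.02373 m^3/s = 23.73 L/s


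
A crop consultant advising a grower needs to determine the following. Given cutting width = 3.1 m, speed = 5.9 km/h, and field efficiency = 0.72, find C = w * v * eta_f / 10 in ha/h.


C = w * v * eta_f / 10
  = 3.1 * 5.9 * 0.72 / 10
  = 13.17 / 10
  = 1.32 ha/h


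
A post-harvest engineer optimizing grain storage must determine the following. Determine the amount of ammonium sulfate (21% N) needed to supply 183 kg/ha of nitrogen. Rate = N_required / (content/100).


Rate = N_required / (N_content / 100)
     = 183 / (21 / 100)
     = 183 / 0.21
     = 871.43 kg/ha


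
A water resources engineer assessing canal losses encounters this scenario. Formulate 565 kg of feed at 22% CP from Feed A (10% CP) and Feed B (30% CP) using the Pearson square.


parts_A = CP_b - target = 30 - 22 = 8
parts_B = target - CP_a = 22 - 10 = 12
total_parts = 8 + 12 = 20
Feed A = 565 * 8 / 20 = 226 kg
Feed B = 565 * 12 / 20 = 339 kg

226 kg


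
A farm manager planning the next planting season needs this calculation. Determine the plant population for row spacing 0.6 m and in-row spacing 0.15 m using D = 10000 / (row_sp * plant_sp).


D = 10000 / (row_sp * plant_sp)
  = 10000 / (0.6 * 0.15)
  = 10000 / 0.0900
  = 111111.11 plants/ha


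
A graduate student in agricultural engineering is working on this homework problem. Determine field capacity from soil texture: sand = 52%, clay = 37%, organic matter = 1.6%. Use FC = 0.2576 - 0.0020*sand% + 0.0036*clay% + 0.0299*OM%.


FC = 0.2576 - 0.0020*52 + 0.0036*37 + 0.0299*1.6
   = 0.2576 - 0.1040 + 0.1332 + 0.0478
   = 0.3346


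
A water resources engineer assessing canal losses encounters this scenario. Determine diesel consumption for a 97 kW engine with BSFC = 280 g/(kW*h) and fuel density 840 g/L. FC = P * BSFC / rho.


FC = P * BSFC / rho_fuel
   = 97 * 280 / 840
   = 27160 / 840
   = 32.33 L/h


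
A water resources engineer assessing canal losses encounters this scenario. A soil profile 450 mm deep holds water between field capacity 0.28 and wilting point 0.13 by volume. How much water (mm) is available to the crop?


AW = (FC - WP) * D
   = (0.28 - 0.13) * 450
   = 0.15 * 450
   = 67.50 mm


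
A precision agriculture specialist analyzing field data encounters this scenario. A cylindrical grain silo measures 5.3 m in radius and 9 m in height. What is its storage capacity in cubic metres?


V = pi * r^2 * h
  = pi * 5.3^2 * 9
  = pi * 28.09 * 9
  = 794.23 m^3


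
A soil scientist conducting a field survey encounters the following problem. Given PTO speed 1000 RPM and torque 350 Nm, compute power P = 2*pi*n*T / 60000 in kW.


P = 2*pi*n*T / 60000
  = 2*pi * 1000 * 350 / 60000
  = 2199114.86 / 60000
  = 36.65 kW


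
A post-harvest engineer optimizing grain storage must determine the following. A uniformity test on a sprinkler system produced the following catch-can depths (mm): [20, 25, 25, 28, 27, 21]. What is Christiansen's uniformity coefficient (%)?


xbar = 146 / 6 = 24.333
sum|xi - xbar| = 15.333
CU = 100 * (1 - 15.333 / (6 * 24.333))
   = 100 * (1 - 0.1050)
   = 89.50%


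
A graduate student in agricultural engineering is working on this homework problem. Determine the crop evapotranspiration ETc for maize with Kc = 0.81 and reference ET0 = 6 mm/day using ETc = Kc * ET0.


ETc = Kc * ET0
    = 0.81 * 6
    = 4.86 mm/day


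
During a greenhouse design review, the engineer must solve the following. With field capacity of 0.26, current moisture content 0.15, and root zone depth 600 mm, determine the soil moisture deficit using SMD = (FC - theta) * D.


SMD = (FC - theta) * D
    = (0.26 - 0.15) * 600
    = 0.110 * 600
    = 66 mm


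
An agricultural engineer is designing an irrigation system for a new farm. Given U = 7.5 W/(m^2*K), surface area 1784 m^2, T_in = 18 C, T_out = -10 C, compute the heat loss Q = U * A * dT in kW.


dT = 18 - (-10) = 28 K
Q = U * A * dT
  = 7.5 * 1784 * 28
  = 374640 W = 374.64 kW


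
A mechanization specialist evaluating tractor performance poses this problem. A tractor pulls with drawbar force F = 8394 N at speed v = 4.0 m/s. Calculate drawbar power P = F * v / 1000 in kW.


P = F * v / 1000
  = 8394 * 4.0 / 1000
  = 33576 / 1000
  = 33.58 kW


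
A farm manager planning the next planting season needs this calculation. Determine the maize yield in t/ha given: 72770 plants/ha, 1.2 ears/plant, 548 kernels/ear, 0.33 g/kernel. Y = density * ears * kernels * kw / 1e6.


Y = density * ears * kernels * kw
  = 72770 * 1.2 * 548 * 0.33 g/ha
  = 15791672.16 g/ha
  = 15791.67 kg/ha = 15.79 t/ha


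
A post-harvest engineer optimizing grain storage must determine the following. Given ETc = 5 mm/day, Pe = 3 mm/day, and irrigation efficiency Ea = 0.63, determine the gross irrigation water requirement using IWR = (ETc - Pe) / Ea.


IWR = (ETc - Pe) / Ea
    = (5 - 3) / 0.63
    = 2 / 0.63
    = 3.17 mm/day


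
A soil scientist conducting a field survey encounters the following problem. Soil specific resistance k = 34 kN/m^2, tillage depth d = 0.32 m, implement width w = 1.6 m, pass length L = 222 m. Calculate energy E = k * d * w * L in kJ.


E = k * d * w * L
  = 34 * 0.32 * 1.6 * 222
  = 3864.58 kJ


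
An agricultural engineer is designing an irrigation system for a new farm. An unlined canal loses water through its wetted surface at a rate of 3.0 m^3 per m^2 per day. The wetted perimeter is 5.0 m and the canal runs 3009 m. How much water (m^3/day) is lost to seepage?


S = C * P * L
  = 3.0 * 5.0 * 3009
  = 45135 m^3/day


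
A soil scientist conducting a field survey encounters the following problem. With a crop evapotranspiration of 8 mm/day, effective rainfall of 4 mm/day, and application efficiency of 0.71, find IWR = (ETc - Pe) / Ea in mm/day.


IWR = (ETc - Pe) / Ea
    = (8 - 4) / 0.71
    = 4 / 0.71
    = 5.63 mm/day


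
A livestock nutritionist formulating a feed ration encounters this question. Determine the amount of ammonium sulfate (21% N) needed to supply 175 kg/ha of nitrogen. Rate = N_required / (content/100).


Rate = N_required / (N_content / 100)
     = 175 / (21 / 100)
     = 175 / 0.21
     = 833.33 kg/ha


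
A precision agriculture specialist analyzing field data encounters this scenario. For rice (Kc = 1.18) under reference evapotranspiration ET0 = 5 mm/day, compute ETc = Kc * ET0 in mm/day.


ETc = Kc * ET0
    = 1.18 * 5
    = 5.90 mm/day


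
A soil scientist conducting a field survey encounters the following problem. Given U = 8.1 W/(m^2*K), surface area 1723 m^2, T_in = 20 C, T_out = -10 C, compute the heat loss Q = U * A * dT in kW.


dT = 20 - (-10) = 30 K
Q = U * A * dT
  = 8.1 * 1723 * 30
  = 418689 W = 418.69 kW


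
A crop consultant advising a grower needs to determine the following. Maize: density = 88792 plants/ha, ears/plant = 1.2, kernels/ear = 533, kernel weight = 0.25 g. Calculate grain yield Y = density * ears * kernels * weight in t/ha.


Y = density * ears * kernels * kw
  = 88792 * 1.2 * 533 * 0.25 g/ha
  = 14197840.80 g/ha
  = 14197.84 kg/ha = 14.20 t/ha


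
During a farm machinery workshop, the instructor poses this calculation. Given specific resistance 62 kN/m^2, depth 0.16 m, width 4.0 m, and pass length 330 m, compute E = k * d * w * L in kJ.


E = k * d * w * L
  = 62 * 0.16 * 4.0 * 330
  = 13094.40 kJ


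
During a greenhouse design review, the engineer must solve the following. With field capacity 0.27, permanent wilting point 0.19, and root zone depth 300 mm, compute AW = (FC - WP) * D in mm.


AW = (FC - WP) * D
   = (0.27 - 0.19) * 300
   = 0.08 * 300
   = 24 mm


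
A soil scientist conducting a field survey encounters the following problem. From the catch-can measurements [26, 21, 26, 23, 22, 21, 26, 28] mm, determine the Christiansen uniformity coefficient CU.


xbar = 193 / 8 = 24.125
sum|xi - xbar| = 19
CU = 100 * (1 - 19 / (8 * 24.125))
   = 100 * (1 - 0.0984)
   = 90.16%


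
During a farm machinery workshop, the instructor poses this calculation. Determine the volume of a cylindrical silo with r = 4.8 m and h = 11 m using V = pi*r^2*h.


V = pi * r^2 * h
  = pi * 4.8^2 * 11
  = pi * 23.04 * 11
  = 796.21 m^3


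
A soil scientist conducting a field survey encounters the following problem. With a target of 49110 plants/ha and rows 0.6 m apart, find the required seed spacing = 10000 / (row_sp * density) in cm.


spacing = 10000 / (row_sp * density)
        = 10000 / (0.6 * 49110)
        = 10000 / 29466
        = 0.33937 m = 33.94 cm


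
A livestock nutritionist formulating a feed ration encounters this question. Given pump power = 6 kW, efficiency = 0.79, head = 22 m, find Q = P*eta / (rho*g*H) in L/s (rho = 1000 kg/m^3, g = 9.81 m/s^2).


Q = (P * 1000 * eta) / (rho * g * H)
  = (6 * 1000 * 0.79) / (1000 * 9.81 * 22)
  = 4740 / 215820
  = 0.02196 m^3/s = 21.96 L/s


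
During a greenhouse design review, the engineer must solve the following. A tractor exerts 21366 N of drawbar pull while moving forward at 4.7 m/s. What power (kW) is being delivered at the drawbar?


P = F * v / 1000
  = 21366 * 4.7 / 1000
  = 100420.20 / 1000
  = 100.42 kW


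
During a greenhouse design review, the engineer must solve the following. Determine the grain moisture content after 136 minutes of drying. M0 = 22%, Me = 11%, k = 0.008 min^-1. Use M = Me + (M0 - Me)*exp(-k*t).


M = Me + (M0 - Me) * e^(-k*t)
  = 11 + (22 - 11) * e^(-0.008*136)
  = 11 + 11 * e^(-1.088)
  = 11 + 11 * 0.33689
  = 11 + 3.7058
  = 14.71%


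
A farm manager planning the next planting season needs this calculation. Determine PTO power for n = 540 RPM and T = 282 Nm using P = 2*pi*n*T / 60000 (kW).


P = 2*pi*n*T / 60000
  = 2*pi * 540 * 282 / 60000
  = 956803.46 / 60000
  = 15.95 kW


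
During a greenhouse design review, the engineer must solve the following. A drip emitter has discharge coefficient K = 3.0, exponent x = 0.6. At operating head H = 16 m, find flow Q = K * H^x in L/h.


Q = K * H^x
  = 3.0 * 16^0.6
  = 3.0 * 5.2780
  = 15.83 L/h


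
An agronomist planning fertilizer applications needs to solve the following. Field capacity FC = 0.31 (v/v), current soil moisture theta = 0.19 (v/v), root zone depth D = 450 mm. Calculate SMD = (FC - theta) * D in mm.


SMD = (FC - theta) * D
    = (0.31 - 0.19) * 450
    = 0.120 * 450
    = 54 mm


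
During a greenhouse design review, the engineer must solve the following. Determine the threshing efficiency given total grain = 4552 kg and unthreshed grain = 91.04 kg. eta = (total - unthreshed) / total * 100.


eta = (total - unthreshed) / total * 100
    = (4552 - 91.04) / 4552 * 100
    = 4460.96 / 4552 * 100
    = 98%


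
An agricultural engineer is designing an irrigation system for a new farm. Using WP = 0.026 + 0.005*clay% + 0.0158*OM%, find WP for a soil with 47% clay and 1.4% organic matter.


WP = 0.026 + 0.005*47 + 0.0158*1.4
   = 0.026 + 0.2350 + 0.0221
   = 0.2831


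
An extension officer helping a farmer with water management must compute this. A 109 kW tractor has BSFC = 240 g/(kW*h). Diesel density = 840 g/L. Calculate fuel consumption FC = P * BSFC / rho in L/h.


FC = P * BSFC / rho_fuel
   = 109 * 240 / 840
   = 26160 / 840
   = 31.14 L/h


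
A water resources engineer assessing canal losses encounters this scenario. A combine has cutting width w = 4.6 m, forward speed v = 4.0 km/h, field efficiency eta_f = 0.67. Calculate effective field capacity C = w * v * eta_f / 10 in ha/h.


C = w * v * eta_f / 10
  = 4.6 * 4.0 * 0.67 / 10
  = 12.33 / 10
  = 1.23 ha/h


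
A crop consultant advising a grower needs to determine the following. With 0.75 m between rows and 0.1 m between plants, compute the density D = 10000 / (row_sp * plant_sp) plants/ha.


D = 10000 / (row_sp * plant_sp)
  = 10000 / (0.75 * 0.1)
  = 10000 / 0.0750
  = 133333.33 plants/ha


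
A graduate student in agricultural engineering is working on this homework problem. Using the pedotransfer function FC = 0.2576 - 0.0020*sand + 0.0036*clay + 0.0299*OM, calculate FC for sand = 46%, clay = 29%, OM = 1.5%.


FC = 0.2576 - 0.0020*46 + 0.0036*29 + 0.0299*1.5
   = 0.2576 - 0.0920 + 0.1044 + 0.0449
   = 0.3149


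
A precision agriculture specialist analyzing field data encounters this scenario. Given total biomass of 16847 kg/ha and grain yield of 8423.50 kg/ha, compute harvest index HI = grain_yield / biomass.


HI = grain_yield / biomass
   = 8423.50 / 16847
   = 0.50


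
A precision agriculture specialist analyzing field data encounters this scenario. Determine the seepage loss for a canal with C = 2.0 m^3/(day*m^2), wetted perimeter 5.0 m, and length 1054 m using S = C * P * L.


S = C * P * L
  = 2.0 * 5.0 * 1054
  = 10540 m^3/day


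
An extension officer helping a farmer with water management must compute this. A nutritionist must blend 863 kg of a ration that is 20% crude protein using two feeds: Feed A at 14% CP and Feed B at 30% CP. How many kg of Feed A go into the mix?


parts_A = CP_b - target = 30 - 20 = 10
parts_B = target - CP_a = 20 - 14 = 6
total_parts = 10 + 6 = 16
Feed A = 863 * 10 / 16 = 539.38 kg
Feed B = 863 * 6 / 16 = 323.63 kg

539.38 kg


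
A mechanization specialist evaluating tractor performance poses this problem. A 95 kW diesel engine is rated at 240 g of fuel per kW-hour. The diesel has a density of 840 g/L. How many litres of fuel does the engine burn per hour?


FC = P * BSFC / rho_fuel
   = 95 * 240 / 840
   = 22800 / 840
   = 27.14 L/h


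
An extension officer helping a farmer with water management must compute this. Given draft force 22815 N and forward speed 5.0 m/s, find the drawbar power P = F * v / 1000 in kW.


P = F * v / 1000
  = 22815 * 5.0 / 1000
  = 114075 / 1000
  = 114.08 kW


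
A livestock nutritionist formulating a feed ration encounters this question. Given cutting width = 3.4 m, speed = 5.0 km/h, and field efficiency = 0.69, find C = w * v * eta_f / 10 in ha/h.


C = w * v * eta_f / 10
  = 3.4 * 5.0 * 0.69 / 10
  = 11.73 / 10
  = 1.17 ha/h


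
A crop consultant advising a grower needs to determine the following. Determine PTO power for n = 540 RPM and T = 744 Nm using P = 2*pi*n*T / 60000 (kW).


P = 2*pi*n*T / 60000
  = 2*pi * 540 * 744 / 60000
  = 2524332.53 / 60000
  = 42.07 kW


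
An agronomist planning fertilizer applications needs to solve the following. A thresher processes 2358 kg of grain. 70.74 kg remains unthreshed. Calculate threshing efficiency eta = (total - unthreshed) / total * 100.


eta = (total - unthreshed) / total * 100
    = (2358 - 70.74) / 2358 * 100
    = 2287.26 / 2358 * 100
    = 97%


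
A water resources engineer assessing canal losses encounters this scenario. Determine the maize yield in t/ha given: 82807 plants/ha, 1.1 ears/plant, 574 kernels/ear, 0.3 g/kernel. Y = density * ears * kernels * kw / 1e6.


Y = density * ears * kernels * kw
  = 82807 * 1.1 * 574 * 0.3 g/ha
  = 15685301.94 g/ha
  = 15685.30 kg/ha = 15.69 t/ha


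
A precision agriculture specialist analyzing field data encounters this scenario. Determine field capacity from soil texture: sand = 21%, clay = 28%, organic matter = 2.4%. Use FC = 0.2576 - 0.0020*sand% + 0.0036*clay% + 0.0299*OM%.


FC = 0.2576 - 0.0020*21 + 0.0036*28 + 0.0299*2.4
   = 0.2576 - 0.0420 + 0.1008 + 0.0718
   = 0.3882


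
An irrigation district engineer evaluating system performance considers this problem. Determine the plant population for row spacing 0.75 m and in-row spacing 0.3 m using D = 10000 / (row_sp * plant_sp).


D = 10000 / (row_sp * plant_sp)
  = 10000 / (0.75 * 0.3)
  = 10000 / 0.2250
  = 44444.44 plants/ha


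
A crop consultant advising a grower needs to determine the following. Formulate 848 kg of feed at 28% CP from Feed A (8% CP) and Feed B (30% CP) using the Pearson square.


parts_A = CP_b - target = 30 - 28 = 2
parts_B = target - CP_a = 28 - 8 = 20
total_parts = 2 + 20 = 22
Feed A = 848 * 2 / 22 = 77.09 kg
Feed B = 848 * 20 / 22 = 770.91 kg

77.09 kg


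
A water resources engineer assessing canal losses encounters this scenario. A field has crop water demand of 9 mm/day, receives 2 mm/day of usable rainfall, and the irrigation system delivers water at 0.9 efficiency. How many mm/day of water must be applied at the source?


IWR = (ETc - Pe) / Ea
    = (9 - 2) / 0.9
    = 7 / 0.9
    = 7.78 mm/day


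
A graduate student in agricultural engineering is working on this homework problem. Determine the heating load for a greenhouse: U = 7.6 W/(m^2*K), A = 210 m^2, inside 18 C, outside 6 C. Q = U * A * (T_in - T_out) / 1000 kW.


dT = 18 - (6) = 12 K
Q = U * A * dT
  = 7.6 * 210 * 12
  = 19152 W = 19.15 kW


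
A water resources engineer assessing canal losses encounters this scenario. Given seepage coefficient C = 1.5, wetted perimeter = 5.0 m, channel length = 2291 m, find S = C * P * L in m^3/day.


S = C * P * L
  = 1.5 * 5.0 * 2291
  = 17182.50 m^3/day


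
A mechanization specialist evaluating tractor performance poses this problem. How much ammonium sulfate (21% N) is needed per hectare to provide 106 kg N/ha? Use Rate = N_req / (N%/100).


Rate = N_required / (N_content / 100)
     = 106 / (21 / 100)
     = 106 / 0.21
     = 504.76 kg/ha


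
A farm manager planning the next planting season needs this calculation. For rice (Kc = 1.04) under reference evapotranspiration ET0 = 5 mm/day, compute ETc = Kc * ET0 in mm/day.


ETc = Kc * ET0
    = 1.04 * 5
    = 5.20 mm/day


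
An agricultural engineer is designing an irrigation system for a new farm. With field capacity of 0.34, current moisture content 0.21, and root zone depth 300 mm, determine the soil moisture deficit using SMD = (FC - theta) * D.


SMD = (FC - theta) * D
    = (0.34 - 0.21) * 300
    = 0.130 * 300
    = 39 mm


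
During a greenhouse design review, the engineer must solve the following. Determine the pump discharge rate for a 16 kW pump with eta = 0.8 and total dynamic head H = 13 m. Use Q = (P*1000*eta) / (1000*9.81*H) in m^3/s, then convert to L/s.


Q = (P * 1000 * eta) / (rho * g * H)
  = (16 * 1000 * 0.8) / (1000 * 9.81 * 13)
  = 12800 / 127530
  = 0.10037 m^3/s = 100.37 L/s


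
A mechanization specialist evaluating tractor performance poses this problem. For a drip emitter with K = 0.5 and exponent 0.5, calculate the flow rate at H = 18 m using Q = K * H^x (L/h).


Q = K * H^x
  = 0.5 * 18^0.5
  = 0.5 * 4.2426
  = 2.12 L/h


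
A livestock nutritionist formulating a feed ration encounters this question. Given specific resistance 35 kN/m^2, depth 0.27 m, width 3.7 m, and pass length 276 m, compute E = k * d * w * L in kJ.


E = k * d * w * L
  = 35 * 0.27 * 3.7 * 276
  = 9650.34 kJ


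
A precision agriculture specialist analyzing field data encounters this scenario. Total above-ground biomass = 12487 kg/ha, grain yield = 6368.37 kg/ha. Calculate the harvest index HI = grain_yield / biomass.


HI = grain_yield / biomass
   = 6368.37 / 12487
   = 0.51


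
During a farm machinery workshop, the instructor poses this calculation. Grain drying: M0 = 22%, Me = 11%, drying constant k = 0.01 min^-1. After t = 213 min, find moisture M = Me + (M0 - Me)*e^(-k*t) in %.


M = Me + (M0 - Me) * e^(-k*t)
  = 11 + (22 - 11) * e^(-0.01*213)
  = 11 + 11 * e^(-2.130)
  = 11 + 11 * 0.11884
  = 11 + 1.3072
  = 12.31%


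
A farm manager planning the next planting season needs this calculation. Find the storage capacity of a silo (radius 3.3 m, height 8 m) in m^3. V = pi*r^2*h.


V = pi * r^2 * h
  = pi * 3.3^2 * 8
  = pi * 10.89 * 8
  = 273.70 m^3
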